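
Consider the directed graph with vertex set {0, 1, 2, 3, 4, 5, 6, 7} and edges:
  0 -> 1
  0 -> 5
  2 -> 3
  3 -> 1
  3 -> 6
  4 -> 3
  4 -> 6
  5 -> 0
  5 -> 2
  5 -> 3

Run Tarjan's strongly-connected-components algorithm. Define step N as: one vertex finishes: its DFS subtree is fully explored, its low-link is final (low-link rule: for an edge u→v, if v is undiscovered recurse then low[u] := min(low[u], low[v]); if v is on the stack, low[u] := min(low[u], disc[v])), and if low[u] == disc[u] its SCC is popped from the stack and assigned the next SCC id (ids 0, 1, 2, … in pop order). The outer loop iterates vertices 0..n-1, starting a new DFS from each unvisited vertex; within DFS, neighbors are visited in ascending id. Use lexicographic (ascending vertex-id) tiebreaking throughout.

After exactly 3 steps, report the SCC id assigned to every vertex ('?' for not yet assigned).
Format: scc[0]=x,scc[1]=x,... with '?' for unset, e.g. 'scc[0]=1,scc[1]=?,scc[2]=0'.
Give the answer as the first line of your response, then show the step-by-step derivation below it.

scc[0]=?,scc[1]=0,scc[2]=?,scc[3]=2,scc[4]=?,scc[5]=?,scc[6]=1,scc[7]=?

step 1: low=(low[0]=0,low[1]=1,low[2]=?,low[3]=?,low[4]=?,low[5]=?,low[6]=?,low[7]=?); scc=(scc[0]=?,scc[1]=0,scc[2]=?,scc[3]=?,scc[4]=?,scc[5]=?,scc[6]=?,scc[7]=?)
step 2: low=(low[0]=0,low[1]=1,low[2]=3,low[3]=4,low[4]=?,low[5]=0,low[6]=5,low[7]=?); scc=(scc[0]=?,scc[1]=0,scc[2]=?,scc[3]=?,scc[4]=?,scc[5]=?,scc[6]=1,scc[7]=?)
step 3: low=(low[0]=0,low[1]=1,low[2]=3,low[3]=4,low[4]=?,low[5]=0,low[6]=5,low[7]=?); scc=(scc[0]=?,scc[1]=0,scc[2]=?,scc[3]=2,scc[4]=?,scc[5]=?,scc[6]=1,scc[7]=?)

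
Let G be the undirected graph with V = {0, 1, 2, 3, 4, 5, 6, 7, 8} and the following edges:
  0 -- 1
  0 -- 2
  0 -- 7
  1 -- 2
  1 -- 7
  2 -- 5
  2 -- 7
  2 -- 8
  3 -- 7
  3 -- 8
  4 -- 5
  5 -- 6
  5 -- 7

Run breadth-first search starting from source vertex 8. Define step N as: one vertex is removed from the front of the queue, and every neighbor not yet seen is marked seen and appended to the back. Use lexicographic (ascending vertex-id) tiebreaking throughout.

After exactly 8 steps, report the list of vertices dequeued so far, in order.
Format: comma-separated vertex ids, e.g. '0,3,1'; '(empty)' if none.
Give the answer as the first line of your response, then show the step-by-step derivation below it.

8,2,3,0,1,5,7,4

step 1: dequeue 8; queue=[2,3]; order=8
step 2: dequeue 2; queue=[3,0,1,5,7]; order=8,2
step 3: dequeue 3; queue=[0,1,5,7]; order=8,2,3
step 4: dequeue 0; queue=[1,5,7]; order=8,2,3,0
step 5: dequeue 1; queue=[5,7]; order=8,2,3,0,1
step 6: dequeue 5; queue=[7,4,6]; order=8,2,3,0,1,5
step 7: dequeue 7; queue=[4,6]; order=8,2,3,0,1,5,7
step 8: dequeue 4; queue=[6]; order=8,2,3,0,1,5,7,4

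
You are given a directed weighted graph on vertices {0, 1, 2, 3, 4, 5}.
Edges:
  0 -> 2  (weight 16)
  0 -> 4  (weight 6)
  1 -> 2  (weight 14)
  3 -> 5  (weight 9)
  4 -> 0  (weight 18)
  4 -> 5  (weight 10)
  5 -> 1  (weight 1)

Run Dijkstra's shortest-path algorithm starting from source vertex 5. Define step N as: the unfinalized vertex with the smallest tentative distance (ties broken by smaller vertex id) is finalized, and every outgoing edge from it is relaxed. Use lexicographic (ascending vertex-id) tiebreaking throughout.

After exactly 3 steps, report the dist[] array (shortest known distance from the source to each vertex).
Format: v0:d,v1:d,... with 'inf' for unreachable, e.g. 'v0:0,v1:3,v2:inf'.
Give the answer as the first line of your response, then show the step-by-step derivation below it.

v0:inf,v1:1,v2:15,v3:inf,v4:inf,v5:0

step 1: dist = v0:inf,v1:1,v2:inf,v3:inf,v4:inf,v5:0
step 2: dist = v0:inf,v1:1,v2:15,v3:inf,v4:inf,v5:0
step 3: dist = v0:inf,v1:1,v2:15,v3:inf,v4:inf,v5:0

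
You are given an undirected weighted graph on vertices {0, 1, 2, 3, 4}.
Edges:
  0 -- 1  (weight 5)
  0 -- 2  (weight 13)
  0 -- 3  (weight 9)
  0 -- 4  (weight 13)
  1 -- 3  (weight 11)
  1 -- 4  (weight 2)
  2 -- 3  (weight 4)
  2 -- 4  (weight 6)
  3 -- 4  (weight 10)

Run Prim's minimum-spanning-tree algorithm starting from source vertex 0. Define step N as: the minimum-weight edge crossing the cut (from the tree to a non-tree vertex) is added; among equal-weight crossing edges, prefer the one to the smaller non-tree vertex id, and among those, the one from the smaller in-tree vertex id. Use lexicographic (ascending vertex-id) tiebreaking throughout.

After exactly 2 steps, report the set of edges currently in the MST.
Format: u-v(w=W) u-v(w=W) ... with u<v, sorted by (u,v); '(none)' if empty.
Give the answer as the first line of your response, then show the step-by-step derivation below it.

0-1(w=5) 1-4(w=2)

step 1: add edge 0-1 (w=5); MST = {0-1(w=5)}
step 2: add edge 1-4 (w=2); MST = {0-1(w=5) 1-4(w=2)}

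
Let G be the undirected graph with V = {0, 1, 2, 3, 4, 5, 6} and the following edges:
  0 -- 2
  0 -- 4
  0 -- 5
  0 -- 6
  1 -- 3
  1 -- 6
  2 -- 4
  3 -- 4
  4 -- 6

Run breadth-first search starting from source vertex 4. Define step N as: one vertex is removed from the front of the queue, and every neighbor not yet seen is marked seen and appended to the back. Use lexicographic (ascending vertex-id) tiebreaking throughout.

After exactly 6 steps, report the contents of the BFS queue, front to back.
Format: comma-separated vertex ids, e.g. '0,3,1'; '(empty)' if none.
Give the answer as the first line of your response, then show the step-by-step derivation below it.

1

step 1: dequeue 4; queue=[0,2,3,6]; order=4
step 2: dequeue 0; queue=[2,3,6,5]; order=4,0
step 3: dequeue 2; queue=[3,6,5]; order=4,0,2
step 4: dequeue 3; queue=[6,5,1]; order=4,0,2,3
step 5: dequeue 6; queue=[5,1]; order=4,0,2,3,6
step 6: dequeue 5; queue=[1]; order=4,0,2,3,6,5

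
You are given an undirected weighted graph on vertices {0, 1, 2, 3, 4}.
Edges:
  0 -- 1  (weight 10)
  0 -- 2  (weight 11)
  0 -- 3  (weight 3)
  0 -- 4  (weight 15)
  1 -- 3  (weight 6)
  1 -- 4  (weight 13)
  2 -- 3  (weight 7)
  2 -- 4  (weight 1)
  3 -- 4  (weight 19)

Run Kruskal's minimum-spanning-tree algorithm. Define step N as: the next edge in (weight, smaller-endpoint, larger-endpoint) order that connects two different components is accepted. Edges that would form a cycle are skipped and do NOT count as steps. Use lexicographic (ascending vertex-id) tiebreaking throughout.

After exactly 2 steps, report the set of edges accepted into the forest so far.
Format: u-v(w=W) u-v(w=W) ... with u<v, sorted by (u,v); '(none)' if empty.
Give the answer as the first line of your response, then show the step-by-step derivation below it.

0-3(w=3) 2-4(w=1)

step 1: add edge 2-4 (w=1); MST = {2-4(w=1)}
step 2: add edge 0-3 (w=3); MST = {0-3(w=3) 2-4(w=1)}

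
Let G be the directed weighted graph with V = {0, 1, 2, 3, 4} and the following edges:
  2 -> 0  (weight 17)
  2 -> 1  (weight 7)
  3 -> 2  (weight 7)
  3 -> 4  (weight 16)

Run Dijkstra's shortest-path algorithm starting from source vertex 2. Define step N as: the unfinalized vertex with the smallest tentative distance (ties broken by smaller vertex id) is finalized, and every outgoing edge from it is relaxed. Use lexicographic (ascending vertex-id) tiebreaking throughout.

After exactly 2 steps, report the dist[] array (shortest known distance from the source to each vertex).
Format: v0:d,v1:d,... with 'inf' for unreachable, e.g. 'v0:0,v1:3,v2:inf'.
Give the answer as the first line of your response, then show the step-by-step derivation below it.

v0:17,v1:7,v2:0,v3:inf,v4:inf

step 1: dist = v0:17,v1:7,v2:0,v3:inf,v4:inf
step 2: dist = v0:17,v1:7,v2:0,v3:inf,v4:inf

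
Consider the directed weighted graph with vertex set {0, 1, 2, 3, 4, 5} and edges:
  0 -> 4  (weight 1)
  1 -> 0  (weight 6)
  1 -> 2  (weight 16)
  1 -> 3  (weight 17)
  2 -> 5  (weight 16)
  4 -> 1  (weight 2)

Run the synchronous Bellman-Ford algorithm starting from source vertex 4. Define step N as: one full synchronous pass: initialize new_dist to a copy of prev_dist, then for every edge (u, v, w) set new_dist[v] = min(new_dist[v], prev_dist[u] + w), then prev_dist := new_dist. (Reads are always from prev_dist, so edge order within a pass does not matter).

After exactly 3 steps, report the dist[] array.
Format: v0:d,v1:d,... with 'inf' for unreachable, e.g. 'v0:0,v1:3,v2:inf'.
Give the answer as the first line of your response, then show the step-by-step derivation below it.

v0:8,v1:2,v2:18,v3:19,v4:0,v5:34

step 1: dist = v0:inf,v1:2,v2:inf,v3:inf,v4:0,v5:inf
step 2: dist = v0:8,v1:2,v2:18,v3:19,v4:0,v5:inf
step 3: dist = v0:8,v1:2,v2:18,v3:19,v4:0,v5:34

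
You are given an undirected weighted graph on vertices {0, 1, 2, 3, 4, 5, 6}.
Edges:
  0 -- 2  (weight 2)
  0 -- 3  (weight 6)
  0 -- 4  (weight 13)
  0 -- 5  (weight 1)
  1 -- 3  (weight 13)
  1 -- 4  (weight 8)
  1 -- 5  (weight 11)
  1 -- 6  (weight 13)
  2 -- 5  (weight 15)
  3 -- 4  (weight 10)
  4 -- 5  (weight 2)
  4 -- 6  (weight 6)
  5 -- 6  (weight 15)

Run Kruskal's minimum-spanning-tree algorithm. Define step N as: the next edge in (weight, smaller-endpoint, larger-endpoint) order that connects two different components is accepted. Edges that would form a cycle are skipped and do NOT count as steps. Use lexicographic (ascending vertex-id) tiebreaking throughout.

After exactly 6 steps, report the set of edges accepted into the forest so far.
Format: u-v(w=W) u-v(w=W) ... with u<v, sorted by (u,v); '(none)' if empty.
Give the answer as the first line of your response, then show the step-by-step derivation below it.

0-2(w=2) 0-3(w=6) 0-5(w=1) 1-4(w=8) 4-5(w=2) 4-6(w=6)

step 1: add edge 0-5 (w=1); MST = {0-5(w=1)}
step 2: add edge 0-2 (w=2); MST = {0-2(w=2) 0-5(w=1)}
step 3: add edge 4-5 (w=2); MST = {0-2(w=2) 0-5(w=1) 4-5(w=2)}
step 4: add edge 0-3 (w=6); MST = {0-2(w=2) 0-3(w=6) 0-5(w=1) 4-5(w=2)}
step 5: add edge 4-6 (w=6); MST = {0-2(w=2) 0-3(w=6) 0-5(w=1) 4-5(w=2) 4-6(w=6)}
step 6: add edge 1-4 (w=8); MST = {0-2(w=2) 0-3(w=6) 0-5(w=1) 1-4(w=8) 4-5(w=2) 4-6(w=6)}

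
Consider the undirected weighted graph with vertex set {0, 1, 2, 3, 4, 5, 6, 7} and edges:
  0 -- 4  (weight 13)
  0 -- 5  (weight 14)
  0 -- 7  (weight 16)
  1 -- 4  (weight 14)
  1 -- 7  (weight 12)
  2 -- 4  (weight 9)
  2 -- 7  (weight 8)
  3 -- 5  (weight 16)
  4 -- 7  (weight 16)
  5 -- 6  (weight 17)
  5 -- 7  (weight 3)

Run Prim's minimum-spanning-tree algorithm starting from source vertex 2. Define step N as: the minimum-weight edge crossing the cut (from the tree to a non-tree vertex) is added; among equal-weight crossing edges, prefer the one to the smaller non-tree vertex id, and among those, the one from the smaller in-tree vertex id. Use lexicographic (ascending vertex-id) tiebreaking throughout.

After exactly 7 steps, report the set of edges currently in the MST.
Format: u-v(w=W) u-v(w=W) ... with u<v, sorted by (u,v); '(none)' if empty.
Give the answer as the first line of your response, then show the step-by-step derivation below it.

0-4(w=13) 1-7(w=12) 2-4(w=9) 2-7(w=8) 3-5(w=16) 5-6(w=17) 5-7(w=3)

step 1: add edge 2-7 (w=8); MST = {2-7(w=8)}
step 2: add edge 5-7 (w=3); MST = {2-7(w=8) 5-7(w=3)}
step 3: add edge 2-4 (w=9); MST = {2-4(w=9) 2-7(w=8) 5-7(w=3)}
step 4: add edge 1-7 (w=12); MST = {1-7(w=12) 2-4(w=9) 2-7(w=8) 5-7(w=3)}
step 5: add edge 0-4 (w=13); MST = {0-4(w=13) 1-7(w=12) 2-4(w=9) 2-7(w=8) 5-7(w=3)}
step 6: add edge 3-5 (w=16); MST = {0-4(w=13) 1-7(w=12) 2-4(w=9) 2-7(w=8) 3-5(w=16) 5-7(w=3)}
step 7: add edge 5-6 (w=17); MST = {0-4(w=13) 1-7(w=12) 2-4(w=9) 2-7(w=8) 3-5(w=16) 5-6(w=17) 5-7(w=3)}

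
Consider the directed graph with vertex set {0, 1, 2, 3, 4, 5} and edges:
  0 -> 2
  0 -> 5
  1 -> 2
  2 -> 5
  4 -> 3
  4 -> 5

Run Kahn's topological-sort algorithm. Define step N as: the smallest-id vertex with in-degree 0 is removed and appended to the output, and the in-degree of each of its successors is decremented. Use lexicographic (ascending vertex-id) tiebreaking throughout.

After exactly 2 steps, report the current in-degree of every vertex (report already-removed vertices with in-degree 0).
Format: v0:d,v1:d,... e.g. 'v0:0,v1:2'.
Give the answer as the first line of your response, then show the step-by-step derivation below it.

v0:0,v1:0,v2:0,v3:1,v4:0,v5:2

step 1: output 0; order=[0]; indeg=(0,0,1,1,0,2)
step 2: output 1; order=[0,1]; indeg=(0,0,0,1,0,2)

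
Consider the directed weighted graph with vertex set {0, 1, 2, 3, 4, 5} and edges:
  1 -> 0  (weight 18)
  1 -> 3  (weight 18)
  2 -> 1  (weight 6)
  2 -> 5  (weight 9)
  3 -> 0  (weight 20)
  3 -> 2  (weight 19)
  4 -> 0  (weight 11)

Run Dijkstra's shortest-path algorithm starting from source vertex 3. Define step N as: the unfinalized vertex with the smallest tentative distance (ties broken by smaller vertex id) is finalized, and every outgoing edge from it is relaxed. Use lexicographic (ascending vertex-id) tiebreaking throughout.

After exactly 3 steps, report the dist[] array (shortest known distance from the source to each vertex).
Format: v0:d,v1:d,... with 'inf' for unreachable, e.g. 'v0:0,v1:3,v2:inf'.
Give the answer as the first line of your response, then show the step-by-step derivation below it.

v0:20,v1:25,v2:19,v3:0,v4:inf,v5:28

step 1: dist = v0:20,v1:inf,v2:19,v3:0,v4:inf,v5:inf
step 2: dist = v0:20,v1:25,v2:19,v3:0,v4:inf,v5:28
step 3: dist = v0:20,v1:25,v2:19,v3:0,v4:inf,v5:28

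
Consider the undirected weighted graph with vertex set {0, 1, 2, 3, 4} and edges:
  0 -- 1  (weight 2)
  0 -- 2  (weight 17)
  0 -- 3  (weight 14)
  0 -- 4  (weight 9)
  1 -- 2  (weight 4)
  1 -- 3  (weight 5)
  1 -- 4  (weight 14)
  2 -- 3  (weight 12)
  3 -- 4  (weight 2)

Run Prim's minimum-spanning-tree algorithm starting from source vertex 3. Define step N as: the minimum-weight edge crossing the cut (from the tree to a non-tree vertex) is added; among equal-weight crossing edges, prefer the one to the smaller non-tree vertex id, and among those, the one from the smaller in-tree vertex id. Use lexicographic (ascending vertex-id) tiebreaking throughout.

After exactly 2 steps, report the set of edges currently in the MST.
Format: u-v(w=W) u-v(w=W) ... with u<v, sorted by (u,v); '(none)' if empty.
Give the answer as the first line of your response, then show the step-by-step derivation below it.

1-3(w=5) 3-4(w=2)

step 1: add edge 3-4 (w=2); MST = {3-4(w=2)}
step 2: add edge 1-3 (w=5); MST = {1-3(w=5) 3-4(w=2)}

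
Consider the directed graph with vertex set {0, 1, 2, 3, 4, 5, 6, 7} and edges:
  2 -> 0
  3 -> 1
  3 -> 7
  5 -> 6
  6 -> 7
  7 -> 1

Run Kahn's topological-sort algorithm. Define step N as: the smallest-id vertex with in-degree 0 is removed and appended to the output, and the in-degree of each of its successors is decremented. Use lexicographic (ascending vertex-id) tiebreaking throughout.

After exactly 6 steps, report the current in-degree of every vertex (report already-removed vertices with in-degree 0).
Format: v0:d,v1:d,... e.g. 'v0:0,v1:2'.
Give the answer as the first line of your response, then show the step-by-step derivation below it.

v0:0,v1:1,v2:0,v3:0,v4:0,v5:0,v6:0,v7:0

step 1: output 2; order=[2]; indeg=(0,2,0,0,0,0,1,2)
step 2: output 0; order=[2,0]; indeg=(0,2,0,0,0,0,1,2)
step 3: output 3; order=[2,0,3]; indeg=(0,1,0,0,0,0,1,1)
step 4: output 4; order=[2,0,3,4]; indeg=(0,1,0,0,0,0,1,1)
step 5: output 5; order=[2,0,3,4,5]; indeg=(0,1,0,0,0,0,0,1)
step 6: output 6; order=[2,0,3,4,5,6]; indeg=(0,1,0,0,0,0,0,0)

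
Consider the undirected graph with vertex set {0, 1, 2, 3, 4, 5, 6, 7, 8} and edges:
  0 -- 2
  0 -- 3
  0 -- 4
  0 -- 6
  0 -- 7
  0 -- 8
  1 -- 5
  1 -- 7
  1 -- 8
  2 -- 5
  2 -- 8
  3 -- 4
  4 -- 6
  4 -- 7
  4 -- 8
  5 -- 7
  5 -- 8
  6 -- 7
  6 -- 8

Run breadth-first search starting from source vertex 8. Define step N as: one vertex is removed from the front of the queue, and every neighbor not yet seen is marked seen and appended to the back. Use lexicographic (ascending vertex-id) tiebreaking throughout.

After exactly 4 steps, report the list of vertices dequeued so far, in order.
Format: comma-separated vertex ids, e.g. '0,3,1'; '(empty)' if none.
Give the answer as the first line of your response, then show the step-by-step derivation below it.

8,0,1,2

step 1: dequeue 8; queue=[0,1,2,4,5,6]; order=8
step 2: dequeue 0; queue=[1,2,4,5,6,3,7]; order=8,0
step 3: dequeue 1; queue=[2,4,5,6,3,7]; order=8,0,1
step 4: dequeue 2; queue=[4,5,6,3,7]; order=8,0,1,2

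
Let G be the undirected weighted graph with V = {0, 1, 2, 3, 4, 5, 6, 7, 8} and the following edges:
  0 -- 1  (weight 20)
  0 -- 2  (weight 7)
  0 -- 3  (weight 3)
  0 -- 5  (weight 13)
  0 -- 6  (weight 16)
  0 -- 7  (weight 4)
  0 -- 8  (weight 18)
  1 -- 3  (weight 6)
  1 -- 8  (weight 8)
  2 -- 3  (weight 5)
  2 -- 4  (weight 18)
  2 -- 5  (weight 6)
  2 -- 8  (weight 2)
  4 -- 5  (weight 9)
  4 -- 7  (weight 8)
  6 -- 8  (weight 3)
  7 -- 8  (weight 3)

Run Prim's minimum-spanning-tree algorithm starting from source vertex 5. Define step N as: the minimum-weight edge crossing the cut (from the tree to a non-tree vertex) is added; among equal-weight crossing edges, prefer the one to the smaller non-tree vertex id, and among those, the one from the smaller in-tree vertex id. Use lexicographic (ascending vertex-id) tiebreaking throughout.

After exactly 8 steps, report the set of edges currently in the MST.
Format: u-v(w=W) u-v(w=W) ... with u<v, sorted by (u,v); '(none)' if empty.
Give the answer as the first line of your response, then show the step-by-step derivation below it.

0-3(w=3) 0-7(w=4) 1-3(w=6) 2-5(w=6) 2-8(w=2) 4-7(w=8) 6-8(w=3) 7-8(w=3)

step 1: add edge 2-5 (w=6); MST = {2-5(w=6)}
step 2: add edge 2-8 (w=2); MST = {2-5(w=6) 2-8(w=2)}
step 3: add edge 6-8 (w=3); MST = {2-5(w=6) 2-8(w=2) 6-8(w=3)}
step 4: add edge 7-8 (w=3); MST = {2-5(w=6) 2-8(w=2) 6-8(w=3) 7-8(w=3)}
step 5: add edge 0-7 (w=4); MST = {0-7(w=4) 2-5(w=6) 2-8(w=2) 6-8(w=3) 7-8(w=3)}
step 6: add edge 0-3 (w=3); MST = {0-3(w=3) 0-7(w=4) 2-5(w=6) 2-8(w=2) 6-8(w=3) 7-8(w=3)}
step 7: add edge 1-3 (w=6); MST = {0-3(w=3) 0-7(w=4) 1-3(w=6) 2-5(w=6) 2-8(w=2) 6-8(w=3) 7-8(w=3)}
step 8: add edge 4-7 (w=8); MST = {0-3(w=3) 0-7(w=4) 1-3(w=6) 2-5(w=6) 2-8(w=2) 4-7(w=8) 6-8(w=3) 7-8(w=3)}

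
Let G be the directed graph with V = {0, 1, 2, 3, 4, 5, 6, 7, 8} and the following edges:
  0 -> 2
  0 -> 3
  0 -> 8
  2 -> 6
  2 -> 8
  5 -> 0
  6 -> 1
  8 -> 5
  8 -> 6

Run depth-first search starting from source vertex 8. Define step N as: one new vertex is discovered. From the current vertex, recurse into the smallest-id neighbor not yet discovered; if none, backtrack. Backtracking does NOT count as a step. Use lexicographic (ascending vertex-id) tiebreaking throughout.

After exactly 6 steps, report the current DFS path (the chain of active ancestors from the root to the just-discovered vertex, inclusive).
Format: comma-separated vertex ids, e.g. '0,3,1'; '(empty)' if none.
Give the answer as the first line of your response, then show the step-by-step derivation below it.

8,5,0,2,6,1

step 1: discover 8; path=8; order=8
step 2: discover 5; path=8>5; order=8,5
step 3: discover 0; path=8>5>0; order=8,5,0
step 4: discover 2; path=8>5>0>2; order=8,5,0,2
step 5: discover 6; path=8>5>0>2>6; order=8,5,0,2,6
step 6: discover 1; path=8>5>0>2>6>1; order=8,5,0,2,6,1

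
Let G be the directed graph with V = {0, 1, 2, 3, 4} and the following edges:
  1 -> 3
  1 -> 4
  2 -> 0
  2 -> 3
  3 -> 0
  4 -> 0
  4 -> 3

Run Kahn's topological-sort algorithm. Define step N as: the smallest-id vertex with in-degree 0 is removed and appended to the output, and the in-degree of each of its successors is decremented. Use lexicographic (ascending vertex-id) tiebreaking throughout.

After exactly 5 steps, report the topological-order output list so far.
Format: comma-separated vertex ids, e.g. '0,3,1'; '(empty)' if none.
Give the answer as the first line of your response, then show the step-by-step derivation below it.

1,2,4,3,0

step 1: output 1; order=[1]; indeg=(3,0,0,2,0)
step 2: output 2; order=[1,2]; indeg=(2,0,0,1,0)
step 3: output 4; order=[1,2,4]; indeg=(1,0,0,0,0)
step 4: output 3; order=[1,2,4,3]; indeg=(0,0,0,0,0)
step 5: output 0; order=[1,2,4,3,0]; indeg=(0,0,0,0,0)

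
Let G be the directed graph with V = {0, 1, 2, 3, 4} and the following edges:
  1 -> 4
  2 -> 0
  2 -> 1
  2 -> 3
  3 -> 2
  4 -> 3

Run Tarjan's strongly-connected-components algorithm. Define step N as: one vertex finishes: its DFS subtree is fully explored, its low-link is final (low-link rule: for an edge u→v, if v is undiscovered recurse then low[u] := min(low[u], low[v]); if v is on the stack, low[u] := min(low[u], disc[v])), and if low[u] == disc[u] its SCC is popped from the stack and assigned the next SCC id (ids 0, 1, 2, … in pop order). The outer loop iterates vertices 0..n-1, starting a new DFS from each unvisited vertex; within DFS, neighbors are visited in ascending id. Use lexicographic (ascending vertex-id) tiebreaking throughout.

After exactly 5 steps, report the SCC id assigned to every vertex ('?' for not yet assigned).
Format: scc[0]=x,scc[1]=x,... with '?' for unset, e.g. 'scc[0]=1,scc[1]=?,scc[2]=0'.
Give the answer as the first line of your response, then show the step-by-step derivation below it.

scc[0]=0,scc[1]=1,scc[2]=1,scc[3]=1,scc[4]=1

step 1: low=(low[0]=0,low[1]=?,low[2]=?,low[3]=?,low[4]=?); scc=(scc[0]=0,scc[1]=?,scc[2]=?,scc[3]=?,scc[4]=?)
step 2: low=(low[0]=0,low[1]=1,low[2]=1,low[3]=3,low[4]=2); scc=(scc[0]=0,scc[1]=?,scc[2]=?,scc[3]=?,scc[4]=?)
step 3: low=(low[0]=0,low[1]=1,low[2]=1,low[3]=1,low[4]=2); scc=(scc[0]=0,scc[1]=?,scc[2]=?,scc[3]=?,scc[4]=?)
step 4: low=(low[0]=0,low[1]=1,low[2]=1,low[3]=1,low[4]=1); scc=(scc[0]=0,scc[1]=?,scc[2]=?,scc[3]=?,scc[4]=?)
step 5: low=(low[0]=0,low[1]=1,low[2]=1,low[3]=1,low[4]=1); scc=(scc[0]=0,scc[1]=1,scc[2]=1,scc[3]=1,scc[4]=1)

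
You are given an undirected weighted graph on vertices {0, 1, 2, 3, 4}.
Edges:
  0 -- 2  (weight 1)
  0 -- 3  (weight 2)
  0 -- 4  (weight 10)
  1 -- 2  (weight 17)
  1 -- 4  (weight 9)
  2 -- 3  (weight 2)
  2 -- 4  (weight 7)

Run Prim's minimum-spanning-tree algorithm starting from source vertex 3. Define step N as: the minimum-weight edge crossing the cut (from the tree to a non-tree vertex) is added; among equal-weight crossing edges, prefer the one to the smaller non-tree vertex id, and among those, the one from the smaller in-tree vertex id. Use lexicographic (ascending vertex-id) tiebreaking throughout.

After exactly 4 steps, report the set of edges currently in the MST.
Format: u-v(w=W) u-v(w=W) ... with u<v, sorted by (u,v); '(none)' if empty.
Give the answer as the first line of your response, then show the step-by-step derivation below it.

0-2(w=1) 0-3(w=2) 1-4(w=9) 2-4(w=7)

step 1: add edge 0-3 (w=2); MST = {0-3(w=2)}
step 2: add edge 0-2 (w=1); MST = {0-2(w=1) 0-3(w=2)}
step 3: add edge 2-4 (w=7); MST = {0-2(w=1) 0-3(w=2) 2-4(w=7)}
step 4: add edge 1-4 (w=9); MST = {0-2(w=1) 0-3(w=2) 1-4(w=9) 2-4(w=7)}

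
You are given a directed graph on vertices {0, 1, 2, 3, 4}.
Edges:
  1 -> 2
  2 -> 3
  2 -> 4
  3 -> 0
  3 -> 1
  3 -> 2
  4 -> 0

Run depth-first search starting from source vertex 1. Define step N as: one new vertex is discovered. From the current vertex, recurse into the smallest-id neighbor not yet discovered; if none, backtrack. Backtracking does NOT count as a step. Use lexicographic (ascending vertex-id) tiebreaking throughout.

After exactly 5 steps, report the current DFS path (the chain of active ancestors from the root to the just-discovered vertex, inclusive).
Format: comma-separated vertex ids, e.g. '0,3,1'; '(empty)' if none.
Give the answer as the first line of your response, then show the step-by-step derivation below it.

1,2,4

step 1: discover 1; path=1; order=1
step 2: discover 2; path=1>2; order=1,2
step 3: discover 3; path=1>2>3; order=1,2,3
step 4: discover 0; path=1>2>3>0; order=1,2,3,0
step 5: discover 4; path=1>2>4; order=1,2,3,0,4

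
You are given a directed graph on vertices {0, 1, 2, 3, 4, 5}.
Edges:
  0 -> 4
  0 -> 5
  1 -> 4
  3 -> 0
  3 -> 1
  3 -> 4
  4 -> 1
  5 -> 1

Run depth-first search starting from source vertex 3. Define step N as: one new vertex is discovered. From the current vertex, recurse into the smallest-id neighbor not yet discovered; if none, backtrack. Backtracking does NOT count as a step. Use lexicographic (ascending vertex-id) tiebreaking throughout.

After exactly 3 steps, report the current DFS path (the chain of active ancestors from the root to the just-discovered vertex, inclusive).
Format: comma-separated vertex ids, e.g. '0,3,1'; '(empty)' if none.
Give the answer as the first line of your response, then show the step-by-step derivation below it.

3,0,4

step 1: discover 3; path=3; order=3
step 2: discover 0; path=3>0; order=3,0
step 3: discover 4; path=3>0>4; order=3,0,4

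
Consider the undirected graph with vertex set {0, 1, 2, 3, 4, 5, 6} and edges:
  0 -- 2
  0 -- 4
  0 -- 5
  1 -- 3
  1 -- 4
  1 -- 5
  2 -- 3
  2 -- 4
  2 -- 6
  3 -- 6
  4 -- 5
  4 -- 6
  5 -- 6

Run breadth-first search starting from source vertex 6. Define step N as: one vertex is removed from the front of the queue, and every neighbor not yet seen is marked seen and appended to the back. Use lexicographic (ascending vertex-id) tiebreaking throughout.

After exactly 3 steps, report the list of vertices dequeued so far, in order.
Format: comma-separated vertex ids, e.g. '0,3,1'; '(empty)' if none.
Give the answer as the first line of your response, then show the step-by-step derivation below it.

6,2,3

step 1: dequeue 6; queue=[2,3,4,5]; order=6
step 2: dequeue 2; queue=[3,4,5,0]; order=6,2
step 3: dequeue 3; queue=[4,5,0,1]; order=6,2,3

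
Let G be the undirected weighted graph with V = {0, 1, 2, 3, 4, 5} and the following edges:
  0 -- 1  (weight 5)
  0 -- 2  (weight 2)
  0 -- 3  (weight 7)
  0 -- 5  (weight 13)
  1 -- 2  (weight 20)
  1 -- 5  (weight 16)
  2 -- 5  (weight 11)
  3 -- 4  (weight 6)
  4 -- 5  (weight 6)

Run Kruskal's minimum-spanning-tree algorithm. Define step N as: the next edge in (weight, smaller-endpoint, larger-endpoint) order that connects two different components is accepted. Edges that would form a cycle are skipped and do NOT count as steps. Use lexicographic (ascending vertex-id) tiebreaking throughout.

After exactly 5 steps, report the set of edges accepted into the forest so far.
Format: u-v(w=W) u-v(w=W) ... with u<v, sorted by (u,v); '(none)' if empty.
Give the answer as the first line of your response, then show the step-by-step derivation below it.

0-1(w=5) 0-2(w=2) 0-3(w=7) 3-4(w=6) 4-5(w=6)

step 1: add edge 0-2 (w=2); MST = {0-2(w=2)}
step 2: add edge 0-1 (w=5); MST = {0-1(w=5) 0-2(w=2)}
step 3: add edge 3-4 (w=6); MST = {0-1(w=5) 0-2(w=2) 3-4(w=6)}
step 4: add edge 4-5 (w=6); MST = {0-1(w=5) 0-2(w=2) 3-4(w=6) 4-5(w=6)}
step 5: add edge 0-3 (w=7); MST = {0-1(w=5) 0-2(w=2) 0-3(w=7) 3-4(w=6) 4-5(w=6)}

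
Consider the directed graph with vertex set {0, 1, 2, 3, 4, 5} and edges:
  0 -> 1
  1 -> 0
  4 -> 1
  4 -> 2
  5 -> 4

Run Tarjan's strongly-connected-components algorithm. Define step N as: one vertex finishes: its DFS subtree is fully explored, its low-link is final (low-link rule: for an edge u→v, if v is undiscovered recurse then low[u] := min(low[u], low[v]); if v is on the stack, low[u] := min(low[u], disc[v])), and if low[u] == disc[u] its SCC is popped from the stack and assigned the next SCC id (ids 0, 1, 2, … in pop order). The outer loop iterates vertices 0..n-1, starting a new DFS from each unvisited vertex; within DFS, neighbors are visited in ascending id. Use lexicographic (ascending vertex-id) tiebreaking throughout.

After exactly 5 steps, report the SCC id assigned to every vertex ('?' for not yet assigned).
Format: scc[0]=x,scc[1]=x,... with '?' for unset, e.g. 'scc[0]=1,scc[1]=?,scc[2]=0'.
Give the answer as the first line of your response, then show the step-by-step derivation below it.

scc[0]=0,scc[1]=0,scc[2]=1,scc[3]=2,scc[4]=3,scc[5]=?

step 1: low=(low[0]=0,low[1]=0,low[2]=?,low[3]=?,low[4]=?,low[5]=?); scc=(scc[0]=?,scc[1]=?,scc[2]=?,scc[3]=?,scc[4]=?,scc[5]=?)
step 2: low=(low[0]=0,low[1]=0,low[2]=?,low[3]=?,low[4]=?,low[5]=?); scc=(scc[0]=0,scc[1]=0,scc[2]=?,scc[3]=?,scc[4]=?,scc[5]=?)
step 3: low=(low[0]=0,low[1]=0,low[2]=2,low[3]=?,low[4]=?,low[5]=?); scc=(scc[0]=0,scc[1]=0,scc[2]=1,scc[3]=?,scc[4]=?,scc[5]=?)
step 4: low=(low[0]=0,low[1]=0,low[2]=2,low[3]=3,low[4]=?,low[5]=?); scc=(scc[0]=0,scc[1]=0,scc[2]=1,scc[3]=2,scc[4]=?,scc[5]=?)
step 5: low=(low[0]=0,low[1]=0,low[2]=2,low[3]=3,low[4]=4,low[5]=?); scc=(scc[0]=0,scc[1]=0,scc[2]=1,scc[3]=2,scc[4]=3,scc[5]=?)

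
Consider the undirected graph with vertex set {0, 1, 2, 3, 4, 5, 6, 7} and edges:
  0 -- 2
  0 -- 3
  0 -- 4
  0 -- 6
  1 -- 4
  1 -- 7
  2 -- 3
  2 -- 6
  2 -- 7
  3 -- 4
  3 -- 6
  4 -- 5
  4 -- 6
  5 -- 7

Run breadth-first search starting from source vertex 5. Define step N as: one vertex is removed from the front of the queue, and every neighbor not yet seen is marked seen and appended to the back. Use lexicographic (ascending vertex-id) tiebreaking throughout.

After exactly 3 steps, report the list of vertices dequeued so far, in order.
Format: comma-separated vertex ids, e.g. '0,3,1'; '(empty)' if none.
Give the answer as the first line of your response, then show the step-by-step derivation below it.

5,4,7

step 1: dequeue 5; queue=[4,7]; order=5
step 2: dequeue 4; queue=[7,0,1,3,6]; order=5,4
step 3: dequeue 7; queue=[0,1,3,6,2]; order=5,4,7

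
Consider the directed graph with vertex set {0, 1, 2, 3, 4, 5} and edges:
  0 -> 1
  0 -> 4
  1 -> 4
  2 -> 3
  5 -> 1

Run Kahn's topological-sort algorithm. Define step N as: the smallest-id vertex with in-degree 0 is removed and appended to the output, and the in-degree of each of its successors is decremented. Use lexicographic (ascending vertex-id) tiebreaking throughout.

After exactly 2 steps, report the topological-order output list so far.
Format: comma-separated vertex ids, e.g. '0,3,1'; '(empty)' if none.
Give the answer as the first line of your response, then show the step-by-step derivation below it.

0,2

step 1: output 0; order=[0]; indeg=(0,1,0,1,1,0)
step 2: output 2; order=[0,2]; indeg=(0,1,0,0,1,0)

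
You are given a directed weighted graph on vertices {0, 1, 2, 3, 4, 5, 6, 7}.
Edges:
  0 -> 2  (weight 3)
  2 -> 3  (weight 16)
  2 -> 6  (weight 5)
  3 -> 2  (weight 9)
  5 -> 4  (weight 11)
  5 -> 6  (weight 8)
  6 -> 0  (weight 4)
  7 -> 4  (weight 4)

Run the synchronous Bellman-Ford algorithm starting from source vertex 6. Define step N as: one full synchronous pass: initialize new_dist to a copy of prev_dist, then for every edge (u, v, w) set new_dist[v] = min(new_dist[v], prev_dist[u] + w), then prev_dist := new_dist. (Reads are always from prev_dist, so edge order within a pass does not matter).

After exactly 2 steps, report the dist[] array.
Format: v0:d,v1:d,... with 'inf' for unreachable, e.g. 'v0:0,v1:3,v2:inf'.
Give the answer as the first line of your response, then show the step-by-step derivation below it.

v0:4,v1:inf,v2:7,v3:inf,v4:inf,v5:inf,v6:0,v7:inf

step 1: dist = v0:4,v1:inf,v2:inf,v3:inf,v4:inf,v5:inf,v6:0,v7:inf
step 2: dist = v0:4,v1:inf,v2:7,v3:inf,v4:inf,v5:inf,v6:0,v7:inf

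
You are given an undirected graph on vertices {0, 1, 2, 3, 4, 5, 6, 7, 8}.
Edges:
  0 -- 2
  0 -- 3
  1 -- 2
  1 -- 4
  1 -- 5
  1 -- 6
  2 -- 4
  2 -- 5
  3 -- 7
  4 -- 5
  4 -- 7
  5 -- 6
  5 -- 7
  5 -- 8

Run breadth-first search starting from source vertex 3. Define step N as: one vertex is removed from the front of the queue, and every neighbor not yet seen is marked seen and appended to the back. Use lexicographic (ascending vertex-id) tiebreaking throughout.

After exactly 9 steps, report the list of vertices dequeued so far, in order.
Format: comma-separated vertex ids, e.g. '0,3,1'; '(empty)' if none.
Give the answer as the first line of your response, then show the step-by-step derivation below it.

3,0,7,2,4,5,1,6,8

step 1: dequeue 3; queue=[0,7]; order=3
step 2: dequeue 0; queue=[7,2]; order=3,0
step 3: dequeue 7; queue=[2,4,5]; order=3,0,7
step 4: dequeue 2; queue=[4,5,1]; order=3,0,7,2
step 5: dequeue 4; queue=[5,1]; order=3,0,7,2,4
step 6: dequeue 5; queue=[1,6,8]; order=3,0,7,2,4,5
step 7: dequeue 1; queue=[6,8]; order=3,0,7,2,4,5,1
step 8: dequeue 6; queue=[8]; order=3,0,7,2,4,5,1,6
step 9: dequeue 8; queue=[(empty)]; order=3,0,7,2,4,5,1,6,8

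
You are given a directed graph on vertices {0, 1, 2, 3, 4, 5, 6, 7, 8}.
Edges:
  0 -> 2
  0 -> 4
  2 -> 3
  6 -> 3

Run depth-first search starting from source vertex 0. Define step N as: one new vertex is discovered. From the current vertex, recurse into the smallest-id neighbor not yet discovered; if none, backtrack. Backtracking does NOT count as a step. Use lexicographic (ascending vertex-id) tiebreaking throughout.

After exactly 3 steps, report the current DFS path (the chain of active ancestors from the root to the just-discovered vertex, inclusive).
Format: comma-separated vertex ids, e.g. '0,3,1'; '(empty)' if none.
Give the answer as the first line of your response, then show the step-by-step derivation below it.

0,2,3

step 1: discover 0; path=0; order=0
step 2: discover 2; path=0>2; order=0,2
step 3: discover 3; path=0>2>3; order=0,2,3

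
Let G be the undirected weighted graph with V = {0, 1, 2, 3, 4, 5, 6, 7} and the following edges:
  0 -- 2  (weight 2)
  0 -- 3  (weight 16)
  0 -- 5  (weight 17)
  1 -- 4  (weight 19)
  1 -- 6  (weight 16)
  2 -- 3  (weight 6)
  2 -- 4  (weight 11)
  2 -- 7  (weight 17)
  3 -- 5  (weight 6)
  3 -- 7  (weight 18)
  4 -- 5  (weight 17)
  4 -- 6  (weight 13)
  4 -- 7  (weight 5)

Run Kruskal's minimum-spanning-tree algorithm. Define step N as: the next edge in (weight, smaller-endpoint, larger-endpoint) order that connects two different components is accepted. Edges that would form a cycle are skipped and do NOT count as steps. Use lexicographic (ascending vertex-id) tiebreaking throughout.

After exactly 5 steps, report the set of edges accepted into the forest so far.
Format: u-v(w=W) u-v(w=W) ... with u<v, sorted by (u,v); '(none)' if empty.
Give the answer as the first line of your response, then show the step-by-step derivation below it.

0-2(w=2) 2-3(w=6) 2-4(w=11) 3-5(w=6) 4-7(w=5)

step 1: add edge 0-2 (w=2); MST = {0-2(w=2)}
step 2: add edge 4-7 (w=5); MST = {0-2(w=2) 4-7(w=5)}
step 3: add edge 2-3 (w=6); MST = {0-2(w=2) 2-3(w=6) 4-7(w=5)}
step 4: add edge 3-5 (w=6); MST = {0-2(w=2) 2-3(w=6) 3-5(w=6) 4-7(w=5)}
step 5: add edge 2-4 (w=11); MST = {0-2(w=2) 2-3(w=6) 2-4(w=11) 3-5(w=6) 4-7(w=5)}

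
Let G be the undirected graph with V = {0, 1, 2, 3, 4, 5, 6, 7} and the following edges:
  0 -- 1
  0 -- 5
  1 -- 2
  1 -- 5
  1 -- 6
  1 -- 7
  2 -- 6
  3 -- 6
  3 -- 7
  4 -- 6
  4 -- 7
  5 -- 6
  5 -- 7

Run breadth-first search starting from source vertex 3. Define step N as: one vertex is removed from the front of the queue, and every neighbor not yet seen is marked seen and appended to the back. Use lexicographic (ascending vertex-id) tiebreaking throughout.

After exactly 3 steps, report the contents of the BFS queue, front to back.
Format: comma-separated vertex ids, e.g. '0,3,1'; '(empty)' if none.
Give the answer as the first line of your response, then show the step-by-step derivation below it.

1,2,4,5

step 1: dequeue 3; queue=[6,7]; order=3
step 2: dequeue 6; queue=[7,1,2,4,5]; order=3,6
step 3: dequeue 7; queue=[1,2,4,5]; order=3,6,7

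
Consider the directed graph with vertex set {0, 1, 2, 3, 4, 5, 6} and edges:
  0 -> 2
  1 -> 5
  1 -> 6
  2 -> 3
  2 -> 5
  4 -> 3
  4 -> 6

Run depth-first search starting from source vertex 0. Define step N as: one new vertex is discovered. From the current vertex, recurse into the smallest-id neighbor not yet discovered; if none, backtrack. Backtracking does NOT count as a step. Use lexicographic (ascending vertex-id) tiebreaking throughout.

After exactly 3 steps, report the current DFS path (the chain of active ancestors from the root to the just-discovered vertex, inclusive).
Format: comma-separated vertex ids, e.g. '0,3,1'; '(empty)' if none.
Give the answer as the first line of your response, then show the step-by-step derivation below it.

0,2,3

step 1: discover 0; path=0; order=0
step 2: discover 2; path=0>2; order=0,2
step 3: discover 3; path=0>2>3; order=0,2,3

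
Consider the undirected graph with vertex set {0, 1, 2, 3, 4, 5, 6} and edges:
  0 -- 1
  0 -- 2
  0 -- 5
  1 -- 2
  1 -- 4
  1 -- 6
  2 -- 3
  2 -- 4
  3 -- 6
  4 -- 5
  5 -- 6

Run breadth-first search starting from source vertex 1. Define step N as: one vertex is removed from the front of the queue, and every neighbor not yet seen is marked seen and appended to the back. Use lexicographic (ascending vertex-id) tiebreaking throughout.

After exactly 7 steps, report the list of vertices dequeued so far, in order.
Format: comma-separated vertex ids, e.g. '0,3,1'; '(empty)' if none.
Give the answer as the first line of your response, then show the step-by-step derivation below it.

1,0,2,4,6,5,3

step 1: dequeue 1; queue=[0,2,4,6]; order=1
step 2: dequeue 0; queue=[2,4,6,5]; order=1,0
step 3: dequeue 2; queue=[4,6,5,3]; order=1,0,2
step 4: dequeue 4; queue=[6,5,3]; order=1,0,2,4
step 5: dequeue 6; queue=[5,3]; order=1,0,2,4,6
step 6: dequeue 5; queue=[3]; order=1,0,2,4,6,5
step 7: dequeue 3; queue=[(empty)]; order=1,0,2,4,6,5,3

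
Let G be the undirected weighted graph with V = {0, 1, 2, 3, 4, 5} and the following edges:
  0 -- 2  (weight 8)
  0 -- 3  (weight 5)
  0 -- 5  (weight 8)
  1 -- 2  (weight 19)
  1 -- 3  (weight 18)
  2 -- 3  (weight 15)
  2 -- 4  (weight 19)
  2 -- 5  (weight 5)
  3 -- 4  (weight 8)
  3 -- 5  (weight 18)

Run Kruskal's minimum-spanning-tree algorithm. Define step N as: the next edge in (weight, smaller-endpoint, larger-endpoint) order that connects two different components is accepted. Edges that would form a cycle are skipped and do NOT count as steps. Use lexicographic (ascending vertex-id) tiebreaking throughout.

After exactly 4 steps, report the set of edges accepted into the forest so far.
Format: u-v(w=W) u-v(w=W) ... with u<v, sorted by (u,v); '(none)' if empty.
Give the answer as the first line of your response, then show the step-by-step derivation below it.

0-2(w=8) 0-3(w=5) 2-5(w=5) 3-4(w=8)

step 1: add edge 0-3 (w=5); MST = {0-3(w=5)}
step 2: add edge 2-5 (w=5); MST = {0-3(w=5) 2-5(w=5)}
step 3: add edge 0-2 (w=8); MST = {0-2(w=8) 0-3(w=5) 2-5(w=5)}
step 4: add edge 3-4 (w=8); MST = {0-2(w=8) 0-3(w=5) 2-5(w=5) 3-4(w=8)}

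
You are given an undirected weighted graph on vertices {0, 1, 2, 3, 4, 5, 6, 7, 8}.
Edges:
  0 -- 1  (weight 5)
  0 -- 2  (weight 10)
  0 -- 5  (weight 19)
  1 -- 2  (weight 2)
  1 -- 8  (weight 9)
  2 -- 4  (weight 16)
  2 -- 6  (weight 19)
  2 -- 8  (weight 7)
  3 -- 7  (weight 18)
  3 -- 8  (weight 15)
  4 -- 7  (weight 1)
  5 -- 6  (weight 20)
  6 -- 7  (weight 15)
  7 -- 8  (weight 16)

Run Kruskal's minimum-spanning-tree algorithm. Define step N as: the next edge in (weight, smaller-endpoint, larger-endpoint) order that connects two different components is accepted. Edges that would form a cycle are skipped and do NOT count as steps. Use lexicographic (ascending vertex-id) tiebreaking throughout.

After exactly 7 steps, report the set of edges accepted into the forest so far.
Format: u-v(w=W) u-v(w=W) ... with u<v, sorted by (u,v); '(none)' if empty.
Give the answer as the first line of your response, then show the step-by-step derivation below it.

0-1(w=5) 1-2(w=2) 2-4(w=16) 2-8(w=7) 3-8(w=15) 4-7(w=1) 6-7(w=15)

step 1: add edge 4-7 (w=1); MST = {4-7(w=1)}
step 2: add edge 1-2 (w=2); MST = {1-2(w=2) 4-7(w=1)}
step 3: add edge 0-1 (w=5); MST = {0-1(w=5) 1-2(w=2) 4-7(w=1)}
step 4: add edge 2-8 (w=7); MST = {0-1(w=5) 1-2(w=2) 2-8(w=7) 4-7(w=1)}
step 5: add edge 3-8 (w=15); MST = {0-1(w=5) 1-2(w=2) 2-8(w=7) 3-8(w=15) 4-7(w=1)}
step 6: add edge 6-7 (w=15); MST = {0-1(w=5) 1-2(w=2) 2-8(w=7) 3-8(w=15) 4-7(w=1) 6-7(w=15)}
step 7: add edge 2-4 (w=16); MST = {0-1(w=5) 1-2(w=2) 2-4(w=16) 2-8(w=7) 3-8(w=15) 4-7(w=1) 6-7(w=15)}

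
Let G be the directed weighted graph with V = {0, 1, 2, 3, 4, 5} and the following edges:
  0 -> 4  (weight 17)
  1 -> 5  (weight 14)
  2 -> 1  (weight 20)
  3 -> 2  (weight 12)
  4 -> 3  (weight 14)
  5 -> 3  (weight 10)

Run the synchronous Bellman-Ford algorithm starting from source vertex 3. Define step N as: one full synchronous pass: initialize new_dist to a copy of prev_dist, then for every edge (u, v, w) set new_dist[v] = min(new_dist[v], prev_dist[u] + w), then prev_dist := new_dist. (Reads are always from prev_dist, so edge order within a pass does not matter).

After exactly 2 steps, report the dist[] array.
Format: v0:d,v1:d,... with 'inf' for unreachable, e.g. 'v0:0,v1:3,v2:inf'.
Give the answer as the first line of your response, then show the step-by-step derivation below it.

v0:inf,v1:32,v2:12,v3:0,v4:inf,v5:inf

step 1: dist = v0:inf,v1:inf,v2:12,v3:0,v4:inf,v5:inf
step 2: dist = v0:inf,v1:32,v2:12,v3:0,v4:inf,v5:inf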